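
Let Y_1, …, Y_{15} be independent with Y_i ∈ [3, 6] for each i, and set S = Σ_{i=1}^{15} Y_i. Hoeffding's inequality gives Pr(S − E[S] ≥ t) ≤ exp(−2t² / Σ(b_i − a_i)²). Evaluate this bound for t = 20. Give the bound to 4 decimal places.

Σ(b_i − a_i)² = 15·(3)² = 135.
Exponent = 2·20²/135 = 5.9259.
Bound = exp(−5.9259) = 0.00267.

0.0027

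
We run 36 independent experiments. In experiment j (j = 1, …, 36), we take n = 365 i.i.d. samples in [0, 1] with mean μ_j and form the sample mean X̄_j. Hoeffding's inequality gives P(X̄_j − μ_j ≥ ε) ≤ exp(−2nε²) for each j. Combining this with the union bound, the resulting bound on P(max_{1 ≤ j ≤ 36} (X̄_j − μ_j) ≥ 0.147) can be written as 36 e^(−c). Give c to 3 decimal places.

Union bound over the 36 events: P(max_{1 ≤ j ≤ 36} (X̄_j − μ_j) ≥ 0.147) ≤ 36·exp(−2nε²) = 36 exp(−2·365·0.147²).
So c = 2·365·0.147² = 15.7746.

15.775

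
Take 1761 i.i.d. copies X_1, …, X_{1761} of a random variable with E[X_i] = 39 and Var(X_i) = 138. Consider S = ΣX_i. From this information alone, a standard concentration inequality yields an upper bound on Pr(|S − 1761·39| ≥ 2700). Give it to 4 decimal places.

0.0333

With mean and variance of each term known, Chebyshev's inequality bounds the deviation of the sum (or sample mean).
Var(S) = n·Var(X_i) = 1761·138 = 243018.
Chebyshev: Pr(|S − 1761·39| ≥ 2700) ≤ Var(S)/2700² = 243018/7290000 = 0.0333.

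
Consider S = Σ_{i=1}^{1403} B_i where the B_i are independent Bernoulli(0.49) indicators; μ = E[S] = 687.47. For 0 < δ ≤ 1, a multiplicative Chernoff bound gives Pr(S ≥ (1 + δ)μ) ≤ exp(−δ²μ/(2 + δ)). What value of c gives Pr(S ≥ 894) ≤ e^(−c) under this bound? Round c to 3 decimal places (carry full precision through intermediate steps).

Write 894 = (1 + δ)μ, so δ = 894/687.47 − 1 = 0.3004204…
Then the exponent is δ²μ/(2 + δ) = (894 − μ)² / (μ·(2 + δ)) = 26.971514.

26.972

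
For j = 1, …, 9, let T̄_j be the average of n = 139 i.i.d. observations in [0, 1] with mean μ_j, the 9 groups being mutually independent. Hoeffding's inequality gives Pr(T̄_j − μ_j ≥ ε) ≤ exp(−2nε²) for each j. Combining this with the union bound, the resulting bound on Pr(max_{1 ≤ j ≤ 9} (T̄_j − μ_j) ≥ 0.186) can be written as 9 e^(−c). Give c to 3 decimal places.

Union bound over the 9 events: Pr(max_{1 ≤ j ≤ 9} (T̄_j − μ_j) ≥ 0.186) ≤ 9·exp(−2nε²) = 9 exp(−2·139·0.186²).
So c = 2·139·0.186² = 9.6177.

9.618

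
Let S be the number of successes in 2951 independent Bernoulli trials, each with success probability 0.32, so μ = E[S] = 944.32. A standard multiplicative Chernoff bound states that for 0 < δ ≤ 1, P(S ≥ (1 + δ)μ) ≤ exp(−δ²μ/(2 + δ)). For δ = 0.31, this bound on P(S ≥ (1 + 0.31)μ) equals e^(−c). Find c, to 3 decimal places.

c = δ²μ/(2 + δ) = 0.31²·944.32/(2 + 0.31) = 39.2853.

39.285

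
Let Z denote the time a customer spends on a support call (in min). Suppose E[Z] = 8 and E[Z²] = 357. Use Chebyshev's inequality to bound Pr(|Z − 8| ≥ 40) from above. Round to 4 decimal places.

0.1831

Var(Z) = E[Z²] − (E[Z])² = 357 − 64 = 293.
Chebyshev's inequality: Pr(|Z − μ| ≥ t) ≤ Var(Z)/t² = 293/1600 = 0.1831.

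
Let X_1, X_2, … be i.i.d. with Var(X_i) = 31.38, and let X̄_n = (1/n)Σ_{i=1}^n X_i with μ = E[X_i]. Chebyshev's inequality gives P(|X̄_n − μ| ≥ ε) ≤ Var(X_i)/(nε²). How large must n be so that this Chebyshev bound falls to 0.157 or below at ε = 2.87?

Require 31.38/(n·2.87²) ≤ 0.157, i.e. n ≥ 31.38/(0.157·2.87²) = 24.266.
The smallest integer n is 25.

25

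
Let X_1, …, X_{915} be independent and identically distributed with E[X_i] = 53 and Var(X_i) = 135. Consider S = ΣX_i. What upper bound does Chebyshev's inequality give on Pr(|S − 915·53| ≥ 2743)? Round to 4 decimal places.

Var(S) = n·Var(X_i) = 915·135 = 123525.
Chebyshev: Pr(|S − 915·53| ≥ 2743) ≤ Var(S)/2743² = 123525/7524049 = 0.0164.

0.0164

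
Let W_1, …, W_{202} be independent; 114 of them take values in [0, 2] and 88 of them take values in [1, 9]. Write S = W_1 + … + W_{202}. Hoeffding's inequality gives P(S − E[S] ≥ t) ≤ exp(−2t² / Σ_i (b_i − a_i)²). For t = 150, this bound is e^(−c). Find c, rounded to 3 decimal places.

Σ(b_i − a_i)² = 114·2² + 88·8² = 6088.
c = 2t² / 6088 = 2·150² / 6088 = 7.3916.

7.392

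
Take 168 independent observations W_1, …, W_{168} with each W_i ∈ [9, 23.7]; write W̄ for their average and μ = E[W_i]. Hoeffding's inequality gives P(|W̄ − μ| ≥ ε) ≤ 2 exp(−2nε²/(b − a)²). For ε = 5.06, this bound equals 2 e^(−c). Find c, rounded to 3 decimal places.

c = 2nε²/(b − a)² = 2·168·5.06² / 14.7² = 39.8112.

39.811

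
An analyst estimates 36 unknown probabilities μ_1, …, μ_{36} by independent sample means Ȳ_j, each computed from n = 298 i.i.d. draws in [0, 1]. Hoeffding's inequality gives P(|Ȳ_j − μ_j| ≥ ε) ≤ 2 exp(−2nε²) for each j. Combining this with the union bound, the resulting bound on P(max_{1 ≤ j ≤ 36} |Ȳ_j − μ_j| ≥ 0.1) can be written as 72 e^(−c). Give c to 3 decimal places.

5.960

Union bound over the 36 events: P(max_{1 ≤ j ≤ 36} |Ȳ_j − μ_j| ≥ 0.1) ≤ 36·2·exp(−2nε²) = 72 exp(−2·298·0.1²).
So c = 2·298·0.1² = 5.9600.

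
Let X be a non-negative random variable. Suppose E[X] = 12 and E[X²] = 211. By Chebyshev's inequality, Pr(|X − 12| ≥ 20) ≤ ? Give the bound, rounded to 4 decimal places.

Var(X) = E[X²] − (E[X])² = 211 − 144 = 67.
Chebyshev's inequality: Pr(|X − μ| ≥ t) ≤ Var(X)/t² = 67/400 = 0.1675.

0.1675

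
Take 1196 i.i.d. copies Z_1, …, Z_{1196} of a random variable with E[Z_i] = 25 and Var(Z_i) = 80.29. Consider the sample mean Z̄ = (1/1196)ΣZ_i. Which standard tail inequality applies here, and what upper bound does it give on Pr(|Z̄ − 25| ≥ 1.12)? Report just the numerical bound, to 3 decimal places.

0.054

With mean and variance of each term known, Chebyshev's inequality bounds the deviation of the sum (or sample mean).
Var(Z̄) = Var(Z_i)/n = 80.29/1196 = 0.067132.
Chebyshev: Pr(|Z̄ − 25| ≥ 1.12) ≤ Var(Z̄)/(1.12)² = 80.29/(1196·1.12²) = 0.0535.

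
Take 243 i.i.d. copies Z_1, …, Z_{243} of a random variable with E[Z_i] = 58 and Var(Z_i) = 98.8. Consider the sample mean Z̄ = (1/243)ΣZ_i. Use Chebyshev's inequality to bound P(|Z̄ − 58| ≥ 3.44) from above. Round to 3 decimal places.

0.034

Var(Z̄) = Var(Z_i)/n = 98.8/243 = 0.40658.
Chebyshev: P(|Z̄ − 58| ≥ 3.44) ≤ Var(Z̄)/(3.44)² = 98.8/(243·3.44²) = 0.0344.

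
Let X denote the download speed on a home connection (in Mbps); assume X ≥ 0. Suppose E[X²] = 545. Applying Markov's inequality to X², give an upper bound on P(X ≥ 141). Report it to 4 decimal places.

Since X ≥ 0, the event {X ≥ 141} is the same as {X² ≥ 19881}.
Markov's inequality applied to X² gives P(X² ≥ 19881) ≤ E[X²]/19881 = 545/19881 = 0.0274.

0.0274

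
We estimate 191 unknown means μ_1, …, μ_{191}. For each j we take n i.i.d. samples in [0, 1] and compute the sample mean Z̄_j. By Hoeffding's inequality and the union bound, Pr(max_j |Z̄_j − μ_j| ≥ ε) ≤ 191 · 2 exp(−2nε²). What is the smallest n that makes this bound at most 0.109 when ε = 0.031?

Need 2·191·exp(−2nε²) ≤ 0.109, i.e. exp(−2nε²) ≤ 0.109/382.
So 2nε² ≥ ln(382/0.109) = 8.161828.
Hence n ≥ 8.161828/(2·0.031²) = 4246.529.
The smallest integer n is 4247.

4247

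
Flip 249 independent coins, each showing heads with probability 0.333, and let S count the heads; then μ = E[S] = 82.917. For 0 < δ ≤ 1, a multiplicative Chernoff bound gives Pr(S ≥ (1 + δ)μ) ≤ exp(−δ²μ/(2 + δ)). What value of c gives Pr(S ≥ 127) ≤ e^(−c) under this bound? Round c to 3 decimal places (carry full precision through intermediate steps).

Write 127 = (1 + δ)μ, so δ = 127/82.917 − 1 = 0.5316521…
Then the exponent is δ²μ/(2 + δ) = (127 − μ)² / (μ·(2 + δ)) = 9.257520.

9.258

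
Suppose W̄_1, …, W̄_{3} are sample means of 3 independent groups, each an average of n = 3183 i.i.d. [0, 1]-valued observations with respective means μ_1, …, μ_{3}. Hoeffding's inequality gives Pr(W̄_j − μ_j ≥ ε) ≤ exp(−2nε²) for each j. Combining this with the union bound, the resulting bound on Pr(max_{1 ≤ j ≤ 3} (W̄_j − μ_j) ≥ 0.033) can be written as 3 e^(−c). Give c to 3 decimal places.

Union bound over the 3 events: Pr(max_{1 ≤ j ≤ 3} (W̄_j − μ_j) ≥ 0.033) ≤ 3·exp(−2nε²) = 3 exp(−2·3183·0.033²).
So c = 2·3183·0.033² = 6.9326.

6.933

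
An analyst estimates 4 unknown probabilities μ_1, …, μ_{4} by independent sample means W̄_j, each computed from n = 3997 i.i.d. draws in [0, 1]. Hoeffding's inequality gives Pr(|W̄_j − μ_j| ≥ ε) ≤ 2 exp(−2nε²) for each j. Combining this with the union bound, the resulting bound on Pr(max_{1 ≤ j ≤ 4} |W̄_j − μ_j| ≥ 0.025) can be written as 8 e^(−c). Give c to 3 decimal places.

Union bound over the 4 events: Pr(max_{1 ≤ j ≤ 4} |W̄_j − μ_j| ≥ 0.025) ≤ 4·2·exp(−2nε²) = 8 exp(−2·3997·0.025²).
So c = 2·3997·0.025² = 4.9962.

4.996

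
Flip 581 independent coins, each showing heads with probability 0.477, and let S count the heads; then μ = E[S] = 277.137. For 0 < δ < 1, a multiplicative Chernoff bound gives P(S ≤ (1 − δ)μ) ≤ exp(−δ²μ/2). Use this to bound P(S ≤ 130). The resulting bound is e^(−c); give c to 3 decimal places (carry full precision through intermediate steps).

39.059

Write 130 = (1 − δ)μ, so δ = 1 − 130/277.137 = 0.5309179…
Then the exponent is δ²μ/2 = (μ − 130)²/(2μ) = 39.058835.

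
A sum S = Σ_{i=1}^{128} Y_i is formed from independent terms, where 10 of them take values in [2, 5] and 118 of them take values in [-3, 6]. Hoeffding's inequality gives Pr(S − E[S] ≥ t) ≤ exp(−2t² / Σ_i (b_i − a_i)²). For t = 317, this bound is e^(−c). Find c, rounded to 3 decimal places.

Σ(b_i − a_i)² = 10·3² + 118·9² = 9648.
c = 2t² / 9648 = 2·317² / 9648 = 20.8311.

20.831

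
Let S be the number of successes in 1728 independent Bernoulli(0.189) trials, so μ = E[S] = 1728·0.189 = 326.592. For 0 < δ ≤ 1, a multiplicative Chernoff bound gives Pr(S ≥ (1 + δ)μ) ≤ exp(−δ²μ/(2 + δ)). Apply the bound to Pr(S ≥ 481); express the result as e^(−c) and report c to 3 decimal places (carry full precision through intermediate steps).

29.522

Write 481 = (1 + δ)μ, so δ = 481/326.592 − 1 = 0.4727856…
Then the exponent is δ²μ/(2 + δ) = (481 − μ)² / (μ·(2 + δ)) = 29.522123.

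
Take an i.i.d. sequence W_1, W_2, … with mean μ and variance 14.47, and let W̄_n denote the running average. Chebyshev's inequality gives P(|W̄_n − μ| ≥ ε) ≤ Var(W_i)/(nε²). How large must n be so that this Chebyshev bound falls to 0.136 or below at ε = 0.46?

Require 14.47/(n·0.46²) ≤ 0.136, i.e. n ≥ 14.47/(0.136·0.46²) = 502.822.
The smallest integer n is 503.

503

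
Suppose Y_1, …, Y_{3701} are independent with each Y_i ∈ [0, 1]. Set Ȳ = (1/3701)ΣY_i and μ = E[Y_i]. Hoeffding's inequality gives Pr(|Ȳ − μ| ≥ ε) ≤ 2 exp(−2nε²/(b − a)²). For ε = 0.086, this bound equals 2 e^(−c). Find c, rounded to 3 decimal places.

54.745

c = 2nε²/(b − a)² = 2·3701·0.086² / 1² = 54.7452.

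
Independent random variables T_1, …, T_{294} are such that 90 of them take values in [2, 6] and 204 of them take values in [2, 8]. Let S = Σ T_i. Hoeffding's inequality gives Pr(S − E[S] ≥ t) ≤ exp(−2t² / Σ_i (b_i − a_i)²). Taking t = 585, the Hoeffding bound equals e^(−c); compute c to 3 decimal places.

77.920

Σ(b_i − a_i)² = 90·4² + 204·6² = 8784.
c = 2t² / 8784 = 2·585² / 8784 = 77.9201.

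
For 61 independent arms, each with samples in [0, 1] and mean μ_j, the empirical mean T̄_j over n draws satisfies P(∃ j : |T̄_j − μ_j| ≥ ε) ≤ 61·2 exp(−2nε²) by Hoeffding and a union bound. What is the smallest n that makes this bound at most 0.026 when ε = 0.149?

191

Need 2·61·exp(−2nε²) ≤ 0.026, i.e. exp(−2nε²) ≤ 0.026/122.
So 2nε² ≥ ln(122/0.026) = 8.453680.
Hence n ≥ 8.453680/(2·0.149²) = 190.390.
The smallest integer n is 191.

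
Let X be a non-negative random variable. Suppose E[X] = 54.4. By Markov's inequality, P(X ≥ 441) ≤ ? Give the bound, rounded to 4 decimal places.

Markov's inequality: for a non-negative random variable, P(X ≥ a) ≤ E[X]/a.
Here E[X] = 54.4 and a = 441, so the bound is 54.4/441 = 0.1234.

0.1234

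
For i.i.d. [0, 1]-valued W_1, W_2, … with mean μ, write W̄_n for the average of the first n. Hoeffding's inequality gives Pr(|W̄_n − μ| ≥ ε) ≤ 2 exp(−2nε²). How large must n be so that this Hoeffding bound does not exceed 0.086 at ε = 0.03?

1749

Require 2·exp(−2nε²) ≤ 0.086, i.e. 2nε² ≥ ln(2/0.086) = 3.146555.
So n ≥ 3.146555 / (2·0.03²) = 1748.086.
The smallest integer n is 1749.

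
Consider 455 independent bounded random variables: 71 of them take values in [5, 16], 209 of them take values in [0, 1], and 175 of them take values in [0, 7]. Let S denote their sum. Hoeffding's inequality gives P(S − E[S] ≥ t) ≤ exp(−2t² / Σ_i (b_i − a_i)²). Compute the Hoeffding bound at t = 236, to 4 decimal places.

Σ(b_i − a_i)² = 71·11² + 209·1² + 175·7² = 17375.
Exponent = 2·236² / 17375 = 6.41105.
Bound = exp(−6.41105) = 0.00164.

0.0016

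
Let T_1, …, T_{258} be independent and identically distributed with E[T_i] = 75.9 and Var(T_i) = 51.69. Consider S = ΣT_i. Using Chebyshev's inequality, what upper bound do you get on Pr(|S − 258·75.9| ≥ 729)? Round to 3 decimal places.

Var(S) = n·Var(T_i) = 258·51.69 = 13336.02.
Chebyshev: Pr(|S − 258·75.9| ≥ 729) ≤ Var(S)/729² = 13336.02/531441 = 0.0251.

0.025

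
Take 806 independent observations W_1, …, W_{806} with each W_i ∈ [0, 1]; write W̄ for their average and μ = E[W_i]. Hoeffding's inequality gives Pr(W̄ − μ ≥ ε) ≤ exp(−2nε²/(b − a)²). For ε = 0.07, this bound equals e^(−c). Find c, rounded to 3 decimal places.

c = 2nε²/(b − a)² = 2·806·0.07² / 1² = 7.8988.

7.899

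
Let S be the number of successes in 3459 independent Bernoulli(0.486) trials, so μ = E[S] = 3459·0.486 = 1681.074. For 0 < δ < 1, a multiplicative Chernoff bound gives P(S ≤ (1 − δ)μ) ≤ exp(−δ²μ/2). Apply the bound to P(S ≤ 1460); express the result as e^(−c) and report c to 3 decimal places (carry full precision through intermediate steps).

Write 1460 = (1 − δ)μ, so δ = 1 − 1460/1681.074 = 0.1315076…
Then the exponent is δ²μ/2 = (μ − 1460)²/(2μ) = 14.536455.

14.536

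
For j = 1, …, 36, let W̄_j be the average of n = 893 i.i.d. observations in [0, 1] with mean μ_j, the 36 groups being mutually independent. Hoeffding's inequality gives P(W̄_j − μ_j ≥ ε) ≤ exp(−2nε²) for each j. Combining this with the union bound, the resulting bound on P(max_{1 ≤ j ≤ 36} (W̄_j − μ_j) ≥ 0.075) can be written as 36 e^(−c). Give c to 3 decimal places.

Union bound over the 36 events: P(max_{1 ≤ j ≤ 36} (W̄_j − μ_j) ≥ 0.075) ≤ 36·exp(−2nε²) = 36 exp(−2·893·0.075²).
So c = 2·893·0.075² = 10.0463.

10.046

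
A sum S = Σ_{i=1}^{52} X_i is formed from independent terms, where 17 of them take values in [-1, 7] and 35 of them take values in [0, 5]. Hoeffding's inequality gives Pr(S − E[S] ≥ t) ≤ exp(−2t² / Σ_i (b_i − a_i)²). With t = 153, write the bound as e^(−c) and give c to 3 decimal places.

Σ(b_i − a_i)² = 17·8² + 35·5² = 1963.
c = 2t² / 1963 = 2·153² / 1963 = 23.8502.

23.850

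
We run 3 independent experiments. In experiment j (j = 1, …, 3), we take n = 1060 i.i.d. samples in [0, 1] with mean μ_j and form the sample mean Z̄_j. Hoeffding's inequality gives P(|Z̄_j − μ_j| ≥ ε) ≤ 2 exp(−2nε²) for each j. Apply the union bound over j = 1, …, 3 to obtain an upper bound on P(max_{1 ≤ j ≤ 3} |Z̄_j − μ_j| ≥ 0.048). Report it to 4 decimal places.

0.0454

Per-experiment Hoeffding bound: 2·exp(−2·1060·0.048²) = 2·exp(−4.88448) = 0.015126.
Union bound over 3 events: 3·0.015126 = 0.04538.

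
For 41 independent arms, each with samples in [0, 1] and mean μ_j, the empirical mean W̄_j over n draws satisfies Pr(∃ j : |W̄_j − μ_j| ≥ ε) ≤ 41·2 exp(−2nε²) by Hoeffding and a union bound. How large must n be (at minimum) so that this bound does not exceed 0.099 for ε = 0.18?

104

Need 2·41·exp(−2nε²) ≤ 0.099, i.e. exp(−2nε²) ≤ 0.099/82.
So 2nε² ≥ ln(82/0.099) = 6.719355.
Hence n ≥ 6.719355/(2·0.18²) = 103.694.
The smallest integer n is 104.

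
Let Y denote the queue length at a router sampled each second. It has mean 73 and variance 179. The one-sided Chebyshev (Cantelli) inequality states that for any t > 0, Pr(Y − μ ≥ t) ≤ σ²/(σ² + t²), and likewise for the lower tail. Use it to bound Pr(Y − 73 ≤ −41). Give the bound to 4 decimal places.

Here σ² = 179 and t = 41, so σ² + t² = 1860.
Cantelli's bound: 179/1860 = 0.0962.

0.0962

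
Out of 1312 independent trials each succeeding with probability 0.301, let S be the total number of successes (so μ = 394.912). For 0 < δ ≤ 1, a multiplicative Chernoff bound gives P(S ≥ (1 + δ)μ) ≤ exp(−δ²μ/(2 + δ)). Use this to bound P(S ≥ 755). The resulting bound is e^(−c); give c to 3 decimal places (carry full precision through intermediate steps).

112.759

Write 755 = (1 + δ)μ, so δ = 755/394.912 − 1 = 0.9118183…
Then the exponent is δ²μ/(2 + δ) = (755 − μ)² / (μ·(2 + δ)) = 112.759383.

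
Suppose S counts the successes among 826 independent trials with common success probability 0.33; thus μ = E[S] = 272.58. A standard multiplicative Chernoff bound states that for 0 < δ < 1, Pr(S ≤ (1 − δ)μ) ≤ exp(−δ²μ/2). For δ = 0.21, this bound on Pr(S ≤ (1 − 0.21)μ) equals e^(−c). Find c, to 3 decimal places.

c = δ²μ/2 = 0.21²·272.58/2 = 6.0104.

6.010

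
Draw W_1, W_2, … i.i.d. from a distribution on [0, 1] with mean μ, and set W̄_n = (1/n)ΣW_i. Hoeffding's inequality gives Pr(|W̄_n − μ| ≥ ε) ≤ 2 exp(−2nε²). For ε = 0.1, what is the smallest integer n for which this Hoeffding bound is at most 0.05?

185

Require 2·exp(−2nε²) ≤ 0.05, i.e. 2nε² ≥ ln(2/0.05) = 3.688879.
So n ≥ 3.688879 / (2·0.1²) = 184.444.
The smallest integer n is 185.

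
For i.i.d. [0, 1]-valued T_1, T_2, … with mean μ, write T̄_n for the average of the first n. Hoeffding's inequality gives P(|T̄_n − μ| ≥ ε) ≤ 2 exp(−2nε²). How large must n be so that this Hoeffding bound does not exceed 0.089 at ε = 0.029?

Require 2·exp(−2nε²) ≤ 0.089, i.e. 2nε² ≥ ln(2/0.089) = 3.112266.
So n ≥ 3.112266 / (2·0.029²) = 1850.337.
The smallest integer n is 1851.

1851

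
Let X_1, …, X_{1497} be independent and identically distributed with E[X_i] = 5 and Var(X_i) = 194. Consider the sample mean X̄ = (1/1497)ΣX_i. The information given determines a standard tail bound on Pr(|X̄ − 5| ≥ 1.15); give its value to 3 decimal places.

With mean and variance of each term known, Chebyshev's inequality bounds the deviation of the sum (or sample mean).
Var(X̄) = Var(X_i)/n = 194/1497 = 0.12959.
Chebyshev: Pr(|X̄ − 5| ≥ 1.15) ≤ Var(X̄)/(1.15)² = 194/(1497·1.15²) = 0.0980.

0.098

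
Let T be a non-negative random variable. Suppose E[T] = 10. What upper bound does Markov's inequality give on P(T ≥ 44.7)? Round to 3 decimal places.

0.224

Markov's inequality: for a non-negative random variable, P(T ≥ a) ≤ E[T]/a.
Here E[T] = 10 and a = 44.7, so the bound is 10/44.7 = 0.2237.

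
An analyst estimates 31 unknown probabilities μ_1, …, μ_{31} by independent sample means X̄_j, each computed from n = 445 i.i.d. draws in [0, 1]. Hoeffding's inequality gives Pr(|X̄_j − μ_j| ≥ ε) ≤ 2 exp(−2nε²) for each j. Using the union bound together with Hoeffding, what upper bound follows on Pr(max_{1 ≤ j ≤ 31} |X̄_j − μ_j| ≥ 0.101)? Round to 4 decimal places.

0.0071

Per-experiment Hoeffding bound: 2·exp(−2·445·0.101²) = 2·exp(−9.07889) = 0.0002281.
Union bound over 31 events: 31·0.0002281 = 0.00707.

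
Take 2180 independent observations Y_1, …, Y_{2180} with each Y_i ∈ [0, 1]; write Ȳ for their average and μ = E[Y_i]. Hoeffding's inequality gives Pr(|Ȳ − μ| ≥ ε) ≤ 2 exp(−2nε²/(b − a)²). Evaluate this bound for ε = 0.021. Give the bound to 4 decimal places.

0.2924

Exponent: 2nε²/(b − a)² = 2·2180·0.021² / 1² = 1.92276.
Bound = 2·exp(−1.92276) = 0.29241.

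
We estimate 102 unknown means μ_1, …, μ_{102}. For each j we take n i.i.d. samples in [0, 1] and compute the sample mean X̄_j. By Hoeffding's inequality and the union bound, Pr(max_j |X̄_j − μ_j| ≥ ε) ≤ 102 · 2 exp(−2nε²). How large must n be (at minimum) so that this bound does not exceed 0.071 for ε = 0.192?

109

Need 2·102·exp(−2nε²) ≤ 0.071, i.e. exp(−2nε²) ≤ 0.071/204.
So 2nε² ≥ ln(204/0.071) = 7.963195.
Hence n ≥ 7.963195/(2·0.192²) = 108.008.
The smallest integer n is 109.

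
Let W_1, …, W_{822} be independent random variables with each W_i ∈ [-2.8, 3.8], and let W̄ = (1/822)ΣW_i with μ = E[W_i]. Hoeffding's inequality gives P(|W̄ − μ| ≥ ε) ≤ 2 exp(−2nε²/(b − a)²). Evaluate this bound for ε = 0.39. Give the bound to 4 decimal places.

Exponent: 2nε²/(b − a)² = 2·822·0.39² / 6.6² = 5.74041.
Bound = 2·exp(−5.74041) = 0.00643.

0.0064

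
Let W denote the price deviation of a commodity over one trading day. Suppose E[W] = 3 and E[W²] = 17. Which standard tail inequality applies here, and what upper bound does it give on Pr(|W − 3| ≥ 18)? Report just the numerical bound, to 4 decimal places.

0.0247

The first two moments determine the variance, so Chebyshev's inequality is the sharpest standard bound available.
Var(W) = E[W²] − (E[W])² = 17 − 9 = 8.
Chebyshev's inequality: Pr(|W − μ| ≥ t) ≤ Var(W)/t² = 8/324 = 0.0247.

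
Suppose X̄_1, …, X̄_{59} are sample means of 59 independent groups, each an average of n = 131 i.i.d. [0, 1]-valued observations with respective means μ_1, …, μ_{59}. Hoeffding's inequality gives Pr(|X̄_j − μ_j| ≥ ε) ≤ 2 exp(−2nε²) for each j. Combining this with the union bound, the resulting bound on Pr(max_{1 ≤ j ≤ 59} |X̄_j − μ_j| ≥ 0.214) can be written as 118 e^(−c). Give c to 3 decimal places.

11.999

Union bound over the 59 events: Pr(max_{1 ≤ j ≤ 59} |X̄_j − μ_j| ≥ 0.214) ≤ 59·2·exp(−2nε²) = 118 exp(−2·131·0.214²).
So c = 2·131·0.214² = 11.9986.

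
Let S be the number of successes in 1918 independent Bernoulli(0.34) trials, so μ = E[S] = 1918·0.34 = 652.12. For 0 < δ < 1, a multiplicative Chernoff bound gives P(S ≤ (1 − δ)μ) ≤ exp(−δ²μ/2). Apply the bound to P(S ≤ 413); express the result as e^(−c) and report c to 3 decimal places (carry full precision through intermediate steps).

Write 413 = (1 − δ)μ, so δ = 1 − 413/652.12 = 0.366681…
Then the exponent is δ²μ/2 = (μ − 413)²/(2μ) = 43.840378.

43.840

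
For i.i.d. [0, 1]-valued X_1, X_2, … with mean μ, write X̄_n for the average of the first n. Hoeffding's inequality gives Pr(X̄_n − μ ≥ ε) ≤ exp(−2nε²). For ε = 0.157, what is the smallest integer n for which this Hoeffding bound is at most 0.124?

43

Require exp(−2nε²) ≤ 0.124, i.e. 2nε² ≥ ln(1/0.124) = 2.087474.
So n ≥ 2.087474 / (2·0.157²) = 42.344.
The smallest integer n is 43.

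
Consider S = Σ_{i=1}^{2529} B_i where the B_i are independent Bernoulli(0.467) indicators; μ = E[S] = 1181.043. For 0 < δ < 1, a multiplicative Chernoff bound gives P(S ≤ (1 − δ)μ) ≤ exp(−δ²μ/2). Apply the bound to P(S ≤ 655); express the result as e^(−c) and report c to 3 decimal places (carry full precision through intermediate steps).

117.151

Write 655 = (1 − δ)μ, so δ = 1 − 655/1181.043 = 0.4454055…
Then the exponent is δ²μ/2 = (μ − 655)²/(2μ) = 117.151212.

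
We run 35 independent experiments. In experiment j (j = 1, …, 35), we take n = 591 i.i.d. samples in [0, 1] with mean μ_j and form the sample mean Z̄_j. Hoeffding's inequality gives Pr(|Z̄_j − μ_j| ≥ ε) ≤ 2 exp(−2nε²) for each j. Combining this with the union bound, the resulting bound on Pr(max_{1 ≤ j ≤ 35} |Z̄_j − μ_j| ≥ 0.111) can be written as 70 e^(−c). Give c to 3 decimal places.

Union bound over the 35 events: Pr(max_{1 ≤ j ≤ 35} |Z̄_j − μ_j| ≥ 0.111) ≤ 35·2·exp(−2nε²) = 70 exp(−2·591·0.111²).
So c = 2·591·0.111² = 14.5634.

14.563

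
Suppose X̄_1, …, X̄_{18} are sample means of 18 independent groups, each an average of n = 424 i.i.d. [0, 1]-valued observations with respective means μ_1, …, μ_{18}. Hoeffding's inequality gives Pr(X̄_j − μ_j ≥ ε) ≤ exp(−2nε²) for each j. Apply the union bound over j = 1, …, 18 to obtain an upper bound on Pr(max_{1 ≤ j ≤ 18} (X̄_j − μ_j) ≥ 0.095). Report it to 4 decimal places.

0.0085

Per-experiment Hoeffding bound: exp(−2·424·0.095²) = exp(−7.65320) = 0.00047452.
Union bound over 18 events: 18·0.00047452 = 0.00854.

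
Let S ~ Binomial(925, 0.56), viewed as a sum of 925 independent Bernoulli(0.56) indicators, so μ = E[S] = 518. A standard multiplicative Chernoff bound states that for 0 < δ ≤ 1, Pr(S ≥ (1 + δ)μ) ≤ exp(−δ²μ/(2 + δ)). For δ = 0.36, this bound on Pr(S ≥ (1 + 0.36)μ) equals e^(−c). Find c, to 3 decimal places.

28.446

c = δ²μ/(2 + δ) = 0.36²·518/(2 + 0.36) = 28.4461.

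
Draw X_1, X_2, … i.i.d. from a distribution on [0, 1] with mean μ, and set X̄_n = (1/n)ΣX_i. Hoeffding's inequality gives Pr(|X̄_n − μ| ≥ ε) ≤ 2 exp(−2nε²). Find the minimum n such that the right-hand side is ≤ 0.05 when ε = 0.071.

Require 2·exp(−2nε²) ≤ 0.05, i.e. 2nε² ≥ ln(2/0.05) = 3.688879.
So n ≥ 3.688879 / (2·0.071²) = 365.888.
The smallest integer n is 366.

366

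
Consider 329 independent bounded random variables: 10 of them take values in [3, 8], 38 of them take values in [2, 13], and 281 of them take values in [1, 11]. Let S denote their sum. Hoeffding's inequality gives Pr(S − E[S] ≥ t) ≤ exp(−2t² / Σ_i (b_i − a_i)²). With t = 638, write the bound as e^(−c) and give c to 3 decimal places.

Σ(b_i − a_i)² = 10·5² + 38·11² + 281·10² = 32948.
c = 2t² / 32948 = 2·638² / 32948 = 24.7083.

24.708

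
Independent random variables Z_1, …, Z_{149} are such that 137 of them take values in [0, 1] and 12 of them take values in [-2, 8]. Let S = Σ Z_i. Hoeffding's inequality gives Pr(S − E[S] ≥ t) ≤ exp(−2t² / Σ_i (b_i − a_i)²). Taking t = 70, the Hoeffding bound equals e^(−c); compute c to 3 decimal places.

Σ(b_i − a_i)² = 137·1² + 12·10² = 1337.
c = 2t² / 1337 = 2·70² / 1337 = 7.3298.

7.330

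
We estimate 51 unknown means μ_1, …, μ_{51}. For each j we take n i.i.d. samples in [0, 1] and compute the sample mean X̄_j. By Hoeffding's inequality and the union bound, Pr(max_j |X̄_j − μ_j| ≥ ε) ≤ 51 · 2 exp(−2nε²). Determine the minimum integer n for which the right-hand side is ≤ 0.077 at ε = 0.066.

Need 2·51·exp(−2nε²) ≤ 0.077, i.e. exp(−2nε²) ≤ 0.077/102.
So 2nε² ≥ ln(102/0.077) = 7.188923.
Hence n ≥ 7.188923/(2·0.066²) = 825.175.
The smallest integer n is 826.

826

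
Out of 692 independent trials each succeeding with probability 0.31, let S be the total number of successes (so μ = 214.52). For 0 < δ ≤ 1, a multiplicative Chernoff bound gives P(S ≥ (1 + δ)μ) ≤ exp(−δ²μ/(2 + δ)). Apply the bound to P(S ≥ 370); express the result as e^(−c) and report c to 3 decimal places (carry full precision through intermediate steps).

41.357

Write 370 = (1 + δ)μ, so δ = 370/214.52 − 1 = 0.7247809…
Then the exponent is δ²μ/(2 + δ) = (370 − μ)² / (μ·(2 + δ)) = 41.357063.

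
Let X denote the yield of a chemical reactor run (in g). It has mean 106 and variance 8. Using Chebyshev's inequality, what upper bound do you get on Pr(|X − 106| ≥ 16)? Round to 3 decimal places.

0.031

Chebyshev: Pr(|X − μ| ≥ t) ≤ Var(X)/t².
Bound = 8 / 256 = 0.0312.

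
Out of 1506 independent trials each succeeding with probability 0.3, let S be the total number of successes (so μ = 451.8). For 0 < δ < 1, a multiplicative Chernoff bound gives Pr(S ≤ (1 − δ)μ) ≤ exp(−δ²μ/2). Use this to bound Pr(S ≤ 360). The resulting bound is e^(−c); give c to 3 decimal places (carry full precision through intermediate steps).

9.326

Write 360 = (1 − δ)μ, so δ = 1 − 360/451.8 = 0.2031873…
Then the exponent is δ²μ/2 = (μ − 360)²/(2μ) = 9.326295.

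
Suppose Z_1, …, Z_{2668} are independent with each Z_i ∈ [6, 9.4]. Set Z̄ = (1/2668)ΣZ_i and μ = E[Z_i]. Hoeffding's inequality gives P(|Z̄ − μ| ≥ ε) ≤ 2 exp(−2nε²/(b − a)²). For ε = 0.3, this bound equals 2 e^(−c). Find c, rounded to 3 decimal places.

c = 2nε²/(b − a)² = 2·2668·0.3² / 3.4² = 41.5433.

41.543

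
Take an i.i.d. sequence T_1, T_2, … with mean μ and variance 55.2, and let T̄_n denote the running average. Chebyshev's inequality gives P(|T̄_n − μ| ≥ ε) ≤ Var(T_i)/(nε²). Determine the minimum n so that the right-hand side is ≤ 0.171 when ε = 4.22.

19

Require 55.2/(n·4.22²) ≤ 0.171, i.e. n ≥ 55.2/(0.171·4.22²) = 18.127.
The smallest integer n is 19.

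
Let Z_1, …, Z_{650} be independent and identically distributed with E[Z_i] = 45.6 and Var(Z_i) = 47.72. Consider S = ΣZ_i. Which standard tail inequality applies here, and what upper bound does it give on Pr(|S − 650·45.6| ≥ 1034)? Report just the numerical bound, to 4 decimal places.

0.0290

With mean and variance of each term known, Chebyshev's inequality bounds the deviation of the sum (or sample mean).
Var(S) = n·Var(Z_i) = 650·47.72 = 31018.
Chebyshev: Pr(|S − 650·45.6| ≥ 1034) ≤ Var(S)/1034² = 31018/1069156 = 0.0290.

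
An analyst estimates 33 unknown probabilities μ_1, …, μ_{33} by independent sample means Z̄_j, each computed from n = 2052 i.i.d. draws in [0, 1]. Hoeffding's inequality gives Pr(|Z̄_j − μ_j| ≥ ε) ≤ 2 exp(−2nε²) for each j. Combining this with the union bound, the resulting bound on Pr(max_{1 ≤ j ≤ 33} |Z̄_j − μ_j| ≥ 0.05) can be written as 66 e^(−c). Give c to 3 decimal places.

Union bound over the 33 events: Pr(max_{1 ≤ j ≤ 33} |Z̄_j − μ_j| ≥ 0.05) ≤ 33·2·exp(−2nε²) = 66 exp(−2·2052·0.05²).
So c = 2·2052·0.05² = 10.2600.

10.260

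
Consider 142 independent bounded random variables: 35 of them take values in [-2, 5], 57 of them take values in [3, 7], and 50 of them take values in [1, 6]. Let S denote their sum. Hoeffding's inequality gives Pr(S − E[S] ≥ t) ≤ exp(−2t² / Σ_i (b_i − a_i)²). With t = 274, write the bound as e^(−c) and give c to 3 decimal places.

38.729

Σ(b_i − a_i)² = 35·7² + 57·4² + 50·5² = 3877.
c = 2t² / 3877 = 2·274² / 3877 = 38.7289.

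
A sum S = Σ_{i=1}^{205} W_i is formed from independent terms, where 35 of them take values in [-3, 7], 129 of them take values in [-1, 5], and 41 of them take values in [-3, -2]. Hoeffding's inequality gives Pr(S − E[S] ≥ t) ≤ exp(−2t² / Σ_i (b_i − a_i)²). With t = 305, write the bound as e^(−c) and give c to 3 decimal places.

22.731

Σ(b_i − a_i)² = 35·10² + 129·6² + 41·1² = 8185.
c = 2t² / 8185 = 2·305² / 8185 = 22.7306.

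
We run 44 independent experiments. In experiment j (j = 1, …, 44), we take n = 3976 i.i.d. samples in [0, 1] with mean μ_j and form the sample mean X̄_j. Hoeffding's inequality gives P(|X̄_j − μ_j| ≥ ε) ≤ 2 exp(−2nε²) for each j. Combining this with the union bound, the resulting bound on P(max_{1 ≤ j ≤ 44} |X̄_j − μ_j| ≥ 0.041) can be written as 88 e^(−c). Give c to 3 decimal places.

Union bound over the 44 events: P(max_{1 ≤ j ≤ 44} |X̄_j − μ_j| ≥ 0.041) ≤ 44·2·exp(−2nε²) = 88 exp(−2·3976·0.041²).
So c = 2·3976·0.041² = 13.3673.

13.367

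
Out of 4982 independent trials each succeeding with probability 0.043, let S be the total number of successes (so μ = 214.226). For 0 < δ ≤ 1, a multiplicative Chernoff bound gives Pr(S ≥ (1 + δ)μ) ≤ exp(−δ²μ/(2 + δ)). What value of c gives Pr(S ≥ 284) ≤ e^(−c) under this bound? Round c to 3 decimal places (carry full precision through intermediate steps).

Write 284 = (1 + δ)μ, so δ = 284/214.226 − 1 = 0.3257028…
Then the exponent is δ²μ/(2 + δ) = (284 − μ)² / (μ·(2 + δ)) = 9.771491.

9.771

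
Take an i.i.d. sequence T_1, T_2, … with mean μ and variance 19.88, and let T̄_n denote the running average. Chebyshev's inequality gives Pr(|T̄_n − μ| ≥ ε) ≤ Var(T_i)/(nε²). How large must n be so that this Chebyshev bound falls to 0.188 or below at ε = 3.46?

Require 19.88/(n·3.46²) ≤ 0.188, i.e. n ≥ 19.88/(0.188·3.46²) = 8.833.
The smallest integer n is 9.

9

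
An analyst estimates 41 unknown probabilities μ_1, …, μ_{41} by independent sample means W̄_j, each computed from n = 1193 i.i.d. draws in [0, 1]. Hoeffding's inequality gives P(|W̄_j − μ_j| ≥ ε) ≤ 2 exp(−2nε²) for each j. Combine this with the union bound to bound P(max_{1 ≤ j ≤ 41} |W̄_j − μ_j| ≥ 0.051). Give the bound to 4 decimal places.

Per-experiment Hoeffding bound: 2·exp(−2·1193·0.051²) = 2·exp(−6.20599) = 0.0040346.
Union bound over 41 events: 41·0.0040346 = 0.16542.

0.1654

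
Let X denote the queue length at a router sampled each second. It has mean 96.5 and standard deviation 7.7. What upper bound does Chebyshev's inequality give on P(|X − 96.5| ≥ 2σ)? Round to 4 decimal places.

Chebyshev: P(|X − μ| ≥ t) ≤ Var(X)/t².
Var(X) = σ² = 7.7² = 59.29.
t = 2·7.7 = 15.4.
Bound = 59.29 / 237.16 = 0.2500.

0.2500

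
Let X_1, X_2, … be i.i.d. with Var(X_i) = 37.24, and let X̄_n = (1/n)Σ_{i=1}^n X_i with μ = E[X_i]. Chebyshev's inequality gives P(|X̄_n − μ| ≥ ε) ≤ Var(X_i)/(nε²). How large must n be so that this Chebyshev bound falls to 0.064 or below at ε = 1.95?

154

Require 37.24/(n·1.95²) ≤ 0.064, i.e. n ≥ 37.24/(0.064·1.95²) = 153.024.
The smallest integer n is 154.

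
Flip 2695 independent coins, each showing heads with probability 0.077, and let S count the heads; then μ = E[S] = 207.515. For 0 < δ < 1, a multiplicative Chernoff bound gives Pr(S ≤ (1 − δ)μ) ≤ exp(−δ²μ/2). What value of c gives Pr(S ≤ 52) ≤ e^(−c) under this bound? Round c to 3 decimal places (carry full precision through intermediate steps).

58.273

Write 52 = (1 − δ)μ, so δ = 1 − 52/207.515 = 0.7494157…
Then the exponent is δ²μ/2 = (μ − 52)²/(2μ) = 58.272692.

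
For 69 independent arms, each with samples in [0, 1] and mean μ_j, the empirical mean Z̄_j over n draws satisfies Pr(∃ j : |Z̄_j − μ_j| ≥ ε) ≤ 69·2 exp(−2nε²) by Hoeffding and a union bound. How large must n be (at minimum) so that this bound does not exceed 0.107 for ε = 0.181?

110

Need 2·69·exp(−2nε²) ≤ 0.107, i.e. exp(−2nε²) ≤ 0.107/138.
So 2nε² ≥ ln(138/0.107) = 7.162180.
Hence n ≥ 7.162180/(2·0.181²) = 109.310.
The smallest integer n is 110.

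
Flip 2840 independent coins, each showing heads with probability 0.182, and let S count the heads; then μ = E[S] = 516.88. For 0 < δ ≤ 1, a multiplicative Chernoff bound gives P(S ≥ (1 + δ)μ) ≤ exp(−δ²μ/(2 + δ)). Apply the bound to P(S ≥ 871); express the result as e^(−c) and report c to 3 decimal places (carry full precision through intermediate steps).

Write 871 = (1 + δ)μ, so δ = 871/516.88 − 1 = 0.6851107…
Then the exponent is δ²μ/(2 + δ) = (871 − μ)² / (μ·(2 + δ)) = 90.354335.

90.354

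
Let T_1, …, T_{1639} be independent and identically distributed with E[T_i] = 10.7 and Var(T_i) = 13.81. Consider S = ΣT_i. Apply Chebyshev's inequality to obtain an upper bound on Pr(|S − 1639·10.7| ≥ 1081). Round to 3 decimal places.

Var(S) = n·Var(T_i) = 1639·13.81 = 22634.59.
Chebyshev: Pr(|S − 1639·10.7| ≥ 1081) ≤ Var(S)/1081² = 22634.59/1168561 = 0.0194.

0.019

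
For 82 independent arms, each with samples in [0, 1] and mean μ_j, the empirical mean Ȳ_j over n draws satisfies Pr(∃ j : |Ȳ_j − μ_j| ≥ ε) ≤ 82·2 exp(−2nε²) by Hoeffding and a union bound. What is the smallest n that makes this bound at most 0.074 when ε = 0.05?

1541

Need 2·82·exp(−2nε²) ≤ 0.074, i.e. exp(−2nε²) ≤ 0.074/164.
So 2nε² ≥ ln(164/0.074) = 7.703557.
Hence n ≥ 7.703557/(2·0.05²) = 1540.711.
The smallest integer n is 1541.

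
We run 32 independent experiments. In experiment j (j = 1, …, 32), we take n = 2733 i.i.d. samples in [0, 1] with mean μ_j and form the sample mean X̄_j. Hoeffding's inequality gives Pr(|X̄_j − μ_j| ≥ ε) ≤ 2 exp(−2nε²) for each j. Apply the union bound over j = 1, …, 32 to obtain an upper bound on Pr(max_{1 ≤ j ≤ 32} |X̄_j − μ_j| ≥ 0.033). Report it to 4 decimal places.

Per-experiment Hoeffding bound: 2·exp(−2·2733·0.033²) = 2·exp(−5.95247) = 0.0051988.
Union bound over 32 events: 32·0.0051988 = 0.16636.

0.1664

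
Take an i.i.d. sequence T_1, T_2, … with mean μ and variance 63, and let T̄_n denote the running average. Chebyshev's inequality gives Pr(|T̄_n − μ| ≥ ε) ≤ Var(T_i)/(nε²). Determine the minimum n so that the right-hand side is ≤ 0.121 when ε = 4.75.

24

Require 63/(n·4.75²) ≤ 0.121, i.e. n ≥ 63/(0.121·4.75²) = 23.076.
The smallest integer n is 24.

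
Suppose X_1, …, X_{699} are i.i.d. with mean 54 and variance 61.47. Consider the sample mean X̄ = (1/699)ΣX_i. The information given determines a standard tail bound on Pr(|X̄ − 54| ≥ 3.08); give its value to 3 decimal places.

0.009

With mean and variance of each term known, Chebyshev's inequality bounds the deviation of the sum (or sample mean).
Var(X̄) = Var(X_i)/n = 61.47/699 = 0.08794.
Chebyshev: Pr(|X̄ − 54| ≥ 3.08) ≤ Var(X̄)/(3.08)² = 61.47/(699·3.08²) = 0.0093.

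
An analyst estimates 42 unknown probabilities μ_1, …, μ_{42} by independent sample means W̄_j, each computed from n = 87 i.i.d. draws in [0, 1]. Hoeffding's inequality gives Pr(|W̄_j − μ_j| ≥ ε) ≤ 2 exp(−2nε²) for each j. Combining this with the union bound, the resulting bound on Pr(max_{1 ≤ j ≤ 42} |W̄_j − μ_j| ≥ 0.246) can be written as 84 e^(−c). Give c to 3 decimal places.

10.530

Union bound over the 42 events: Pr(max_{1 ≤ j ≤ 42} |W̄_j − μ_j| ≥ 0.246) ≤ 42·2·exp(−2nε²) = 84 exp(−2·87·0.246²).
So c = 2·87·0.246² = 10.5298.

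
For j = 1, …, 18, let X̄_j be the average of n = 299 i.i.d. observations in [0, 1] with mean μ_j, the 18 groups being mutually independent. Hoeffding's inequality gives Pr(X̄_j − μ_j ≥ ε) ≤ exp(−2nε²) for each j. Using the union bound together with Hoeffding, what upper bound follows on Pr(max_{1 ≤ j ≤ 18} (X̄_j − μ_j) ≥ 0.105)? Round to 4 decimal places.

Per-experiment Hoeffding bound: exp(−2·299·0.105²) = exp(−6.59295) = 0.00137.
Union bound over 18 events: 18·0.00137 = 0.02466.

0.0247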